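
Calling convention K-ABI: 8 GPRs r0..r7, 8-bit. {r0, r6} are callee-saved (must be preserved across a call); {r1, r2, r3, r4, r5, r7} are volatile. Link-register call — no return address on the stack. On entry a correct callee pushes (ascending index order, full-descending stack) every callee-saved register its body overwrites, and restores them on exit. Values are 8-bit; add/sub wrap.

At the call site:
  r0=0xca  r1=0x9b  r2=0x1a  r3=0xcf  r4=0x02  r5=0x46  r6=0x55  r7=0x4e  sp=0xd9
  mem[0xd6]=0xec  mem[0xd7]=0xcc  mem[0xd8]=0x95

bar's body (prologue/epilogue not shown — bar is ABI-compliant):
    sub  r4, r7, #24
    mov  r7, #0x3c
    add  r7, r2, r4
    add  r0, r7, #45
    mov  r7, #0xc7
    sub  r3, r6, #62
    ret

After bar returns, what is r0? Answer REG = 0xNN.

prologue: push r0 → mem[0xd8]=0xca, sp=0xd8
body[0] sub  r4, r7, #24 → r4=0x36
body[1] mov  r7, #0x3c → r7=0x3c
body[2] add  r7, r2, r4 → r7=0x50
body[3] add  r0, r7, #45 → r0=0x7d
body[4] mov  r7, #0xc7 → r7=0xc7
body[5] sub  r3, r6, #62 → r3=0x17
epilogue: pop r0=0xca, sp=0xd9
r0 is callee-saved → restored

REG = 0xca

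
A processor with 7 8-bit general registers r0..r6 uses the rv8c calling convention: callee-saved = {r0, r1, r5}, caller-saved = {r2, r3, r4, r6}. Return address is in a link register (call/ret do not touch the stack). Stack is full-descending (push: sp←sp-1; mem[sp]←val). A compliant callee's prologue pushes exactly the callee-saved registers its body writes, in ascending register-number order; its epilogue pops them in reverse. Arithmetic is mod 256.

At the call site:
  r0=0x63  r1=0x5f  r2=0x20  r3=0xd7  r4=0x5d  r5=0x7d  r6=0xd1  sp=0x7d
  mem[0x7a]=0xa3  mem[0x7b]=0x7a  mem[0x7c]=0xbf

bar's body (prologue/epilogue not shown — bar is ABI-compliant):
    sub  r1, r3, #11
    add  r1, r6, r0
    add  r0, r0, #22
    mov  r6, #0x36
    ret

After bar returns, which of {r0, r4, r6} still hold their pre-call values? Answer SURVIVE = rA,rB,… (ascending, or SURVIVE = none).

prologue: push r0 -> mem[0x7c]=0x63, sp=0x7c
prologue: push r1 -> mem[0x7b]=0x5f, sp=0x7b
body[0] sub  r1, r3, #11 -> r1=0xcc
body[1] add  r1, r6, r0 -> r1=0x34
body[2] add  r0, r0, #22 -> r0=0x79
body[3] mov  r6, #0x36 -> r6=0x36
epilogue: pop r1=0x5f, sp=0x7c
epilogue: pop r0=0x63, sp=0x7d
r0: callee-saved, written=True
r4: caller-saved, written=False
r6: caller-saved, written=True

SURVIVE = r0,r4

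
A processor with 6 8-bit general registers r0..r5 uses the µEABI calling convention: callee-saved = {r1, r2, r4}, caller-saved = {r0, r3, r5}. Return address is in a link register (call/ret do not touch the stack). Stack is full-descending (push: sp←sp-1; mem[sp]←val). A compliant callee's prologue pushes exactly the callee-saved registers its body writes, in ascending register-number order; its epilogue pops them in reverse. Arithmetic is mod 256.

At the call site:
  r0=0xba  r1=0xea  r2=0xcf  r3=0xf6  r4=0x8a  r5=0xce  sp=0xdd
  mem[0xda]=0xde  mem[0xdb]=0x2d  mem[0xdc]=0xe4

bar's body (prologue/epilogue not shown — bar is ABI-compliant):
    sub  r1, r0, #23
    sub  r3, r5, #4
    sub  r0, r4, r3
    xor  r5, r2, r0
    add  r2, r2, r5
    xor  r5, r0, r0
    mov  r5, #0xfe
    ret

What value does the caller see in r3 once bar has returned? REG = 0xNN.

prologue: push r1 -> mem[0xdc]=0xea, sp=0xdc
prologue: push r2 -> mem[0xdb]=0xcf, sp=0xdb
body[0] sub  r1, r0, #23 -> r1=0xa3
body[1] sub  r3, r5, #4 -> r3=0xca
body[2] sub  r0, r4, r3 -> r0=0xc0
body[3] xor  r5, r2, r0 -> r5=0x0f
body[4] add  r2, r2, r5 -> r2=0xde
body[5] xor  r5, r0, r0 -> r5=0x00
body[6] mov  r5, #0xfe -> r5=0xfe
epilogue: pop r2=0xcf, sp=0xdc
epilogue: pop r1=0xea, sp=0xdd
r3 is caller-saved -> body value

REG = 0xca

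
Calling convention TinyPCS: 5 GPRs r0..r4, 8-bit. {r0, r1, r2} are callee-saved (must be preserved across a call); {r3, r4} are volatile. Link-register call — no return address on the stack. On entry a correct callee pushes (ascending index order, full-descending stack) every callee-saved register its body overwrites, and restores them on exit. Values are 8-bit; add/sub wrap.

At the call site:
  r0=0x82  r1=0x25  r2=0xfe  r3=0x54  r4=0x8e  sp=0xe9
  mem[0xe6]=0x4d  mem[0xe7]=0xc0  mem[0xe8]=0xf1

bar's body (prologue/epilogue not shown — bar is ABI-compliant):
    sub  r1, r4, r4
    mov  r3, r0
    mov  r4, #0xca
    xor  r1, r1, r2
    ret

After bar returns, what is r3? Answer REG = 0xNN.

REG = 0x82

prologue: push r1 -> mem[0xe8]=0x25, sp=0xe8
body[0] sub  r1, r4, r4 -> r1=0x00
body[1] mov  r3, r0 -> r3=0x82
body[2] mov  r4, #0xca -> r4=0xca
body[3] xor  r1, r1, r2 -> r1=0xfe
epilogue: pop r1=0x25, sp=0xe9
r3 is caller-saved -> body value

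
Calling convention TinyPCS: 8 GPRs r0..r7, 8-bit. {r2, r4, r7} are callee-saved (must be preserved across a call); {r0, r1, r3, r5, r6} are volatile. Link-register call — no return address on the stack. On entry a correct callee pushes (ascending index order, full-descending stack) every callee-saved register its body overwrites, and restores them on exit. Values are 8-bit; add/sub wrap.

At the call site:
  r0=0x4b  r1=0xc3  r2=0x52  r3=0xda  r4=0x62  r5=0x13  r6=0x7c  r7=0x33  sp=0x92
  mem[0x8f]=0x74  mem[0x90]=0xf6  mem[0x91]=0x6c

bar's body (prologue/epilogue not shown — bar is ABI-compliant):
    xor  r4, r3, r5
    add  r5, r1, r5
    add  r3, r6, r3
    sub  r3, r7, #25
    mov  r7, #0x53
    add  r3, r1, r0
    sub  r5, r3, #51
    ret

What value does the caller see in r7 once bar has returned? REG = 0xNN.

REG = 0x33

prologue: push r4 -> mem[0x91]=0x62, sp=0x91
prologue: push r7 -> mem[0x90]=0x33, sp=0x90
body[0] xor  r4, r3, r5 -> r4=0xc9
body[1] add  r5, r1, r5 -> r5=0xd6
body[2] add  r3, r6, r3 -> r3=0x56
body[3] sub  r3, r7, #25 -> r3=0x1a
body[4] mov  r7, #0x53 -> r7=0x53
body[5] add  r3, r1, r0 -> r3=0x0e
body[6] sub  r5, r3, #51 -> r5=0xdb
epilogue: pop r7=0x33, sp=0x91
epilogue: pop r4=0x62, sp=0x92
r7 is callee-saved -> restored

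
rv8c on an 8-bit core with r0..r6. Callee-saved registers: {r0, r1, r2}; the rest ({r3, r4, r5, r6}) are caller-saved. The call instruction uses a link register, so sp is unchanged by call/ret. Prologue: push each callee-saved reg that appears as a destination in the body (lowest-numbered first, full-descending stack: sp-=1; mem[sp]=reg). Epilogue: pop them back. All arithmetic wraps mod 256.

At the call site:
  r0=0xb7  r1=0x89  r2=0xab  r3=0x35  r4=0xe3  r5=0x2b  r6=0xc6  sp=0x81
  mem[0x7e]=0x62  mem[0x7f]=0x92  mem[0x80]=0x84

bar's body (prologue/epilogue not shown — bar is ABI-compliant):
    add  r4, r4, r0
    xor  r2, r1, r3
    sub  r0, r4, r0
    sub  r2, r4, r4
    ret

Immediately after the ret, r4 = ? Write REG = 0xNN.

prologue: push r0 → mem[0x80]=0xb7, sp=0x80
prologue: push r2 → mem[0x7f]=0xab, sp=0x7f
body[0] add  r4, r4, r0 → r4=0x9a
body[1] xor  r2, r1, r3 → r2=0xbc
body[2] sub  r0, r4, r0 → r0=0xe3
body[3] sub  r2, r4, r4 → r2=0x00
epilogue: pop r2=0xab, sp=0x80
epilogue: pop r0=0xb7, sp=0x81
r4 is caller-saved → body value

REG = 0x9a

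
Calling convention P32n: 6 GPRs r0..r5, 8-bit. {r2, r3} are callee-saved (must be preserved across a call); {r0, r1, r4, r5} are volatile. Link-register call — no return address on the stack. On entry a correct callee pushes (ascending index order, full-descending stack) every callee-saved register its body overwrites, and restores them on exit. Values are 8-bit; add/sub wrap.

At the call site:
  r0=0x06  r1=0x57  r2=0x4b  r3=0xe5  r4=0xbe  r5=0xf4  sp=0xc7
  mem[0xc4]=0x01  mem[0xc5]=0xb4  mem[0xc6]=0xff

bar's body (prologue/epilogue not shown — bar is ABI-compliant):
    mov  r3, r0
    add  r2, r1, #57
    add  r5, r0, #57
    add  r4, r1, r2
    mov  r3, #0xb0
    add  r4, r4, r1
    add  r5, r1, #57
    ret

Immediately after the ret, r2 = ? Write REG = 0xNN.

REG = 0x4b

prologue: push r2 → mem[0xc6]=0x4b, sp=0xc6
prologue: push r3 → mem[0xc5]=0xe5, sp=0xc5
body[0] mov  r3, r0 → r3=0x06
body[1] add  r2, r1, #57 → r2=0x90
body[2] add  r5, r0, #57 → r5=0x3f
body[3] add  r4, r1, r2 → r4=0xe7
body[4] mov  r3, #0xb0 → r3=0xb0
body[5] add  r4, r4, r1 → r4=0x3e
body[6] add  r5, r1, #57 → r5=0x90
epilogue: pop r3=0xe5, sp=0xc6
epilogue: pop r2=0x4b, sp=0xc7
r2 is callee-saved → restored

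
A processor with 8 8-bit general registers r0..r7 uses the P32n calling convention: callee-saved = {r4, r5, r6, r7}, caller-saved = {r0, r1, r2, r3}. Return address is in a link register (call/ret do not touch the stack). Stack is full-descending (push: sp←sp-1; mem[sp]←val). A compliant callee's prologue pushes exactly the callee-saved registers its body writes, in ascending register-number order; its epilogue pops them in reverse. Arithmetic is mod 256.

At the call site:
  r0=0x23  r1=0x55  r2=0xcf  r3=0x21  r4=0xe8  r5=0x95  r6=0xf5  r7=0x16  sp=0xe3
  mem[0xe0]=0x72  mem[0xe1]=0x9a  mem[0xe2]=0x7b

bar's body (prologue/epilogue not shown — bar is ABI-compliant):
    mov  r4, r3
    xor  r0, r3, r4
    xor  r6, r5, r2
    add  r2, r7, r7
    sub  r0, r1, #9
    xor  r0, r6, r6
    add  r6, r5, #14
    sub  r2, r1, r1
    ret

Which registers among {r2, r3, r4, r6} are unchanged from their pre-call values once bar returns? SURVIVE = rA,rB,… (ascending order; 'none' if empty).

SURVIVE = r3,r4,r6

prologue: push r4 -> mem[0xe2]=0xe8, sp=0xe2
prologue: push r6 -> mem[0xe1]=0xf5, sp=0xe1
body[0] mov  r4, r3 -> r4=0x21
body[1] xor  r0, r3, r4 -> r0=0x00
body[2] xor  r6, r5, r2 -> r6=0x5a
body[3] add  r2, r7, r7 -> r2=0x2c
body[4] sub  r0, r1, #9 -> r0=0x4c
body[5] xor  r0, r6, r6 -> r0=0x00
body[6] add  r6, r5, #14 -> r6=0xa3
body[7] sub  r2, r1, r1 -> r2=0x00
epilogue: pop r6=0xf5, sp=0xe2
epilogue: pop r4=0xe8, sp=0xe3
r2: caller-saved, written=True
r3: caller-saved, written=False
r4: callee-saved, written=True
r6: callee-saved, written=True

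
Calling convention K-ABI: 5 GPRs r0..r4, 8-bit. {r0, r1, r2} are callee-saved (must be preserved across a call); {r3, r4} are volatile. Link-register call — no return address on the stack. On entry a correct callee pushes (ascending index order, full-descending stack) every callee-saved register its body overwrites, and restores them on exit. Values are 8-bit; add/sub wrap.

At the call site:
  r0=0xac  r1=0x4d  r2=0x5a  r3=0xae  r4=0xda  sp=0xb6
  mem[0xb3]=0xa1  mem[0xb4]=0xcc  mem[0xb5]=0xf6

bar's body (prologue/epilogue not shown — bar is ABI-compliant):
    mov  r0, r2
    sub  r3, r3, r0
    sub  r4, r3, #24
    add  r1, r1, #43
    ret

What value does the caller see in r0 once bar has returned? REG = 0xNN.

REG = 0xac

prologue: push r0 -> mem[0xb5]=0xac, sp=0xb5
prologue: push r1 -> mem[0xb4]=0x4d, sp=0xb4
body[0] mov  r0, r2 -> r0=0x5a
body[1] sub  r3, r3, r0 -> r3=0x54
body[2] sub  r4, r3, #24 -> r4=0x3c
body[3] add  r1, r1, #43 -> r1=0x78
epilogue: pop r1=0x4d, sp=0xb5
epilogue: pop r0=0xac, sp=0xb6
r0 is callee-saved -> restored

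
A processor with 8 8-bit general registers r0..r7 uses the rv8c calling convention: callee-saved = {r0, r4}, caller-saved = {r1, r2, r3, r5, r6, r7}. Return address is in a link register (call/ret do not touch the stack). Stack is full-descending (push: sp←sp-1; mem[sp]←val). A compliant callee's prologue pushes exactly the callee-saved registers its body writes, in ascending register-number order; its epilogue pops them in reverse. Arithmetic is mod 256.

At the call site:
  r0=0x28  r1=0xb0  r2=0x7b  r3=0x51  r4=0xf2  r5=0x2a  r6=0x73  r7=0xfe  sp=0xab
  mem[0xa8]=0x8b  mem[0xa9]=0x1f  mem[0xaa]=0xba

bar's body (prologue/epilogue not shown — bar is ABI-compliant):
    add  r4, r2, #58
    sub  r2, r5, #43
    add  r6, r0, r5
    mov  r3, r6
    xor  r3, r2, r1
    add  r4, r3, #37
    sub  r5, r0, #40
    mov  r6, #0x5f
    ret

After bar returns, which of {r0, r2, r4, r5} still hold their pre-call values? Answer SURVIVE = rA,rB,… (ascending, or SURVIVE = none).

SURVIVE = r0,r4

prologue: push r4 → mem[0xaa]=0xf2, sp=0xaa
body[0] add  r4, r2, #58 → r4=0xb5
body[1] sub  r2, r5, #43 → r2=0xff
body[2] add  r6, r0, r5 → r6=0x52
body[3] mov  r3, r6 → r3=0x52
body[4] xor  r3, r2, r1 → r3=0x4f
body[5] add  r4, r3, #37 → r4=0x74
body[6] sub  r5, r0, #40 → r5=0x00
body[7] mov  r6, #0x5f → r6=0x5f
epilogue: pop r4=0xf2, sp=0xab
r0: callee-saved, written=False
r2: caller-saved, written=True
r4: callee-saved, written=True
r5: caller-saved, written=True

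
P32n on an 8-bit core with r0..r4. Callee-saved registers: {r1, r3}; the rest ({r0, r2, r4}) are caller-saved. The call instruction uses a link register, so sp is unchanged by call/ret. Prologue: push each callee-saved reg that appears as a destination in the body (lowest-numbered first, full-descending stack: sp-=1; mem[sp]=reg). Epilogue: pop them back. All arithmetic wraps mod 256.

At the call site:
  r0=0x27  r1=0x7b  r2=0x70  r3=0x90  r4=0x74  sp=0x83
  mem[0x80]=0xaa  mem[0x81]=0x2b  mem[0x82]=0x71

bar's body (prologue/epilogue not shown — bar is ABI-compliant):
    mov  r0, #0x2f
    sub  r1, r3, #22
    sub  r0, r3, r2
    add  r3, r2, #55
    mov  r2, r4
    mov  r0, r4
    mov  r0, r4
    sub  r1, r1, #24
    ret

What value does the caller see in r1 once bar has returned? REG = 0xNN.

REG = 0x7b

prologue: push r1 -> mem[0x82]=0x7b, sp=0x82
prologue: push r3 -> mem[0x81]=0x90, sp=0x81
body[0] mov  r0, #0x2f -> r0=0x2f
body[1] sub  r1, r3, #22 -> r1=0x7a
body[2] sub  r0, r3, r2 -> r0=0x20
body[3] add  r3, r2, #55 -> r3=0xa7
body[4] mov  r2, r4 -> r2=0x74
body[5] mov  r0, r4 -> r0=0x74
body[6] mov  r0, r4 -> r0=0x74
body[7] sub  r1, r1, #24 -> r1=0x62
epilogue: pop r3=0x90, sp=0x82
epilogue: pop r1=0x7b, sp=0x83
r1 is callee-saved -> restored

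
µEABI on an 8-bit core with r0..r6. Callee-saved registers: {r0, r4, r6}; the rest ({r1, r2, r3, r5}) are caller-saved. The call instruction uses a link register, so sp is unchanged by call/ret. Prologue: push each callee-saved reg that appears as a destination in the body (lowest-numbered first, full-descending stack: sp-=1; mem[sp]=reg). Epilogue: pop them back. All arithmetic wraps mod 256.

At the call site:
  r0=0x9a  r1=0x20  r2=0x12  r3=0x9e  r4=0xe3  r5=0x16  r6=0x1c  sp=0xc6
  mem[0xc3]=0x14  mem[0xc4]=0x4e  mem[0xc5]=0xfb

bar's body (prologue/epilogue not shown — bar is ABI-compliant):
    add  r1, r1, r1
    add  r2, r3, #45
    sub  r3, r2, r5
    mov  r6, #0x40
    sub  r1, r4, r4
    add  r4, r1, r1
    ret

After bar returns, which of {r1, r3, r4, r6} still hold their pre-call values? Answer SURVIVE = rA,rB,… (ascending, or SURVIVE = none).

SURVIVE = r4,r6

prologue: push r4 → mem[0xc5]=0xe3, sp=0xc5
prologue: push r6 → mem[0xc4]=0x1c, sp=0xc4
body[0] add  r1, r1, r1 → r1=0x40
body[1] add  r2, r3, #45 → r2=0xcb
body[2] sub  r3, r2, r5 → r3=0xb5
body[3] mov  r6, #0x40 → r6=0x40
body[4] sub  r1, r4, r4 → r1=0x00
body[5] add  r4, r1, r1 → r4=0x00
epilogue: pop r6=0x1c, sp=0xc5
epilogue: pop r4=0xe3, sp=0xc6
r1: caller-saved, written=True
r3: caller-saved, written=True
r4: callee-saved, written=True
r6: callee-saved, written=True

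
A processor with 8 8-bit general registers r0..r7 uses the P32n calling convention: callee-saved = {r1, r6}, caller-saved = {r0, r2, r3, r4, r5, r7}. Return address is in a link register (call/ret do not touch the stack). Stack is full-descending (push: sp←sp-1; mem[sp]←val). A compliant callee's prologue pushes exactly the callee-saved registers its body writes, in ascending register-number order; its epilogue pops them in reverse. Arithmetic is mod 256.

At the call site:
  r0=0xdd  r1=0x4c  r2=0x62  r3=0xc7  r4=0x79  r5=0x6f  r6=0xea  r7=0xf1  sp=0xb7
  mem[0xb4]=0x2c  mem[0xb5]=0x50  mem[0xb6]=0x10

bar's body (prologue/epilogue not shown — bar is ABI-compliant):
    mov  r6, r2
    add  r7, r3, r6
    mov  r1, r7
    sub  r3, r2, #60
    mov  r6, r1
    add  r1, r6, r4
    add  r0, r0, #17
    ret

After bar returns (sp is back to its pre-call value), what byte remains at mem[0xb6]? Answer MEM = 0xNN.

prologue: push r1 -> mem[0xb6]=0x4c, sp=0xb6
prologue: push r6 -> mem[0xb5]=0xea, sp=0xb5
body[0] mov  r6, r2 -> r6=0x62
body[1] add  r7, r3, r6 -> r7=0x29
body[2] mov  r1, r7 -> r1=0x29
body[3] sub  r3, r2, #60 -> r3=0x26
body[4] mov  r6, r1 -> r6=0x29
body[5] add  r1, r6, r4 -> r1=0xa2
body[6] add  r0, r0, #17 -> r0=0xee
epilogue: pop r6=0xea, sp=0xb6
epilogue: pop r1=0x4c, sp=0xb7
prologue pushed ['r1', 'r6'] at ['0xb6', '0xb5']

MEM = 0x4c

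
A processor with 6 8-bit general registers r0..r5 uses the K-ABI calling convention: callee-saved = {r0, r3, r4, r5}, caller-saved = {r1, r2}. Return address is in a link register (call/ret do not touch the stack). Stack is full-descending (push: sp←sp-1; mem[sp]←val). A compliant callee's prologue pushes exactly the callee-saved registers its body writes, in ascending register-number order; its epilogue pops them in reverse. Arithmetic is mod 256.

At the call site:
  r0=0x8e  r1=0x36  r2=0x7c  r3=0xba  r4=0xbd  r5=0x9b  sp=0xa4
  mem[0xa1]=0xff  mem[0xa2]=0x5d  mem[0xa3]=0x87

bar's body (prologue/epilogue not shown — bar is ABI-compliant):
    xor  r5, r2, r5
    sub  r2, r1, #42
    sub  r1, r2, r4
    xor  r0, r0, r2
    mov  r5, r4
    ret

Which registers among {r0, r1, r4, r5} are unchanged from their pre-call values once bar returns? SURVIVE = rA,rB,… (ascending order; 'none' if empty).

SURVIVE = r0,r4,r5

prologue: push r0 → mem[0xa3]=0x8e, sp=0xa3
prologue: push r5 → mem[0xa2]=0x9b, sp=0xa2
body[0] xor  r5, r2, r5 → r5=0xe7
body[1] sub  r2, r1, #42 → r2=0x0c
body[2] sub  r1, r2, r4 → r1=0x4f
body[3] xor  r0, r0, r2 → r0=0x82
body[4] mov  r5, r4 → r5=0xbd
epilogue: pop r5=0x9b, sp=0xa3
epilogue: pop r0=0x8e, sp=0xa4
r0: callee-saved, written=True
r1: caller-saved, written=True
r4: callee-saved, written=False
r5: callee-saved, written=True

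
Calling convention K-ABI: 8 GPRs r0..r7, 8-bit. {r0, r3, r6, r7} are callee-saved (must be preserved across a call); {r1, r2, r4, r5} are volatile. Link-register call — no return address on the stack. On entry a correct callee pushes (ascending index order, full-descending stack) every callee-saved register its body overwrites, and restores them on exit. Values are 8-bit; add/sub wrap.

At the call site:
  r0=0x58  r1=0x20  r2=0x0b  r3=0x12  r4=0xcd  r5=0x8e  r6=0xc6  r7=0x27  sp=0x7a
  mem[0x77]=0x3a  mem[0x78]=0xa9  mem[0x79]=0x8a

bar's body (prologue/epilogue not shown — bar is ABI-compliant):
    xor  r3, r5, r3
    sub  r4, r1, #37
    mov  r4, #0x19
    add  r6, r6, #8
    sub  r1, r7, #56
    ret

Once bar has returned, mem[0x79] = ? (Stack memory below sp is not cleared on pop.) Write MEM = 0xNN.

prologue: push r3 -> mem[0x79]=0x12, sp=0x79
prologue: push r6 -> mem[0x78]=0xc6, sp=0x78
body[0] xor  r3, r5, r3 -> r3=0x9c
body[1] sub  r4, r1, #37 -> r4=0xfb
body[2] mov  r4, #0x19 -> r4=0x19
body[3] add  r6, r6, #8 -> r6=0xce
body[4] sub  r1, r7, #56 -> r1=0xef
epilogue: pop r6=0xc6, sp=0x79
epilogue: pop r3=0x12, sp=0x7a
prologue pushed ['r3', 'r6'] at ['0x79', '0x78']

MEM = 0x12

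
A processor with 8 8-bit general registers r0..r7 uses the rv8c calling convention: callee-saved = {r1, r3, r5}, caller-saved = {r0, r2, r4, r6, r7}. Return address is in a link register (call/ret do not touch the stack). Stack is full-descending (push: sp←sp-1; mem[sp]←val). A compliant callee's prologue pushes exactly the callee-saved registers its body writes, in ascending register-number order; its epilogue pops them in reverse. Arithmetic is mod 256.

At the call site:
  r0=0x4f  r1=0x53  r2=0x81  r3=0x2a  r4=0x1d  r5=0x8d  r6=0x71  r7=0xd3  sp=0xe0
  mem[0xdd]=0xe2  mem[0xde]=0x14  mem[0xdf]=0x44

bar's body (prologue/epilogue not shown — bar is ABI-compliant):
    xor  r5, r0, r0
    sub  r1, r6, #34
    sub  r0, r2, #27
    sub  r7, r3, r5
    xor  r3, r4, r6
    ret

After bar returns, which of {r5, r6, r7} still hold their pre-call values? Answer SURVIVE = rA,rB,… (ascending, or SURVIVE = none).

SURVIVE = r5,r6

prologue: push r1 -> mem[0xdf]=0x53, sp=0xdf
prologue: push r3 -> mem[0xde]=0x2a, sp=0xde
prologue: push r5 -> mem[0xdd]=0x8d, sp=0xdd
body[0] xor  r5, r0, r0 -> r5=0x00
body[1] sub  r1, r6, #34 -> r1=0x4f
body[2] sub  r0, r2, #27 -> r0=0x66
body[3] sub  r7, r3, r5 -> r7=0x2a
body[4] xor  r3, r4, r6 -> r3=0x6c
epilogue: pop r5=0x8d, sp=0xde
epilogue: pop r3=0x2a, sp=0xdf
epilogue: pop r1=0x53, sp=0xe0
r5: callee-saved, written=True
r6: caller-saved, written=False
r7: caller-saved, written=True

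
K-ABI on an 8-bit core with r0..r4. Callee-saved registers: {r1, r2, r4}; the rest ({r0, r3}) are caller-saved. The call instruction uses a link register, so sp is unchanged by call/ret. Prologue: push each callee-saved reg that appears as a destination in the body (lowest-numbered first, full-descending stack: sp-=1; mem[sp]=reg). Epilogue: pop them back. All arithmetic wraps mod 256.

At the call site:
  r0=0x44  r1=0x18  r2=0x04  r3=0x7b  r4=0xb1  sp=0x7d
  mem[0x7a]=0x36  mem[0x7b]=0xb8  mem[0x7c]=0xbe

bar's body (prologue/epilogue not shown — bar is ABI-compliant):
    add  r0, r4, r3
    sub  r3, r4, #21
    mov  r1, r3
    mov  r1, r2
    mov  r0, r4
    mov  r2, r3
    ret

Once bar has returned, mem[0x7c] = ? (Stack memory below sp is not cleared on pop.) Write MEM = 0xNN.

MEM = 0x18

prologue: push r1 → mem[0x7c]=0x18, sp=0x7c
prologue: push r2 → mem[0x7b]=0x04, sp=0x7b
body[0] add  r0, r4, r3 → r0=0x2c
body[1] sub  r3, r4, #21 → r3=0x9c
body[2] mov  r1, r3 → r1=0x9c
body[3] mov  r1, r2 → r1=0x04
body[4] mov  r0, r4 → r0=0xb1
body[5] mov  r2, r3 → r2=0x9c
epilogue: pop r2=0x04, sp=0x7c
epilogue: pop r1=0x18, sp=0x7d
prologue pushed ['r1', 'r2'] at ['0x7c', '0x7b']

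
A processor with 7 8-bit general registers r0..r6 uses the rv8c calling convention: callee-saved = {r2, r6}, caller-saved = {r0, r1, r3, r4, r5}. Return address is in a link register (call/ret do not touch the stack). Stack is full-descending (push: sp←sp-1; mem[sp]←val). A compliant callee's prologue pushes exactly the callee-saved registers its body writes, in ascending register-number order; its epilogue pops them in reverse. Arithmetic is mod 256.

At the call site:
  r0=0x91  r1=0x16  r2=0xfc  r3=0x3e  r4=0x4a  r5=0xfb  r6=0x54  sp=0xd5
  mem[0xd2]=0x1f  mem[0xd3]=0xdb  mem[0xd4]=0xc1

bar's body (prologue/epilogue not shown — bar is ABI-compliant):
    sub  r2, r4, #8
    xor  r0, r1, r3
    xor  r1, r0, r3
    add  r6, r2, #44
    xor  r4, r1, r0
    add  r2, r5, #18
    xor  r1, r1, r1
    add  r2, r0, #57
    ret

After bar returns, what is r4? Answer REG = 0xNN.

prologue: push r2 → mem[0xd4]=0xfc, sp=0xd4
prologue: push r6 → mem[0xd3]=0x54, sp=0xd3
body[0] sub  r2, r4, #8 → r2=0x42
body[1] xor  r0, r1, r3 → r0=0x28
body[2] xor  r1, r0, r3 → r1=0x16
body[3] add  r6, r2, #44 → r6=0x6e
body[4] xor  r4, r1, r0 → r4=0x3e
body[5] add  r2, r5, #18 → r2=0x0d
body[6] xor  r1, r1, r1 → r1=0x00
body[7] add  r2, r0, #57 → r2=0x61
epilogue: pop r6=0x54, sp=0xd4
epilogue: pop r2=0xfc, sp=0xd5
r4 is caller-saved → body value

REG = 0x3e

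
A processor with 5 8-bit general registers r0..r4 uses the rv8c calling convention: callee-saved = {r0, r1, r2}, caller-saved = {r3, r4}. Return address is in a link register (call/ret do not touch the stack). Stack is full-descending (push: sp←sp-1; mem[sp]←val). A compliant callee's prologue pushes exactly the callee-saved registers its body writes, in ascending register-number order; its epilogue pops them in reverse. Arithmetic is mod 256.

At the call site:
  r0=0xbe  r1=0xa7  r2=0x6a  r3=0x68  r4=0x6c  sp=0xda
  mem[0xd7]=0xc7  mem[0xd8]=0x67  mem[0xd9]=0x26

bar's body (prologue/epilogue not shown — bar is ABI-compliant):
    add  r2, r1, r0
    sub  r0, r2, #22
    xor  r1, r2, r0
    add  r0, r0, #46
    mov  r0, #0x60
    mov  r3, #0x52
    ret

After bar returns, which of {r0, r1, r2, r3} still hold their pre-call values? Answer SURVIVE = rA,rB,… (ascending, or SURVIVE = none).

SURVIVE = r0,r1,r2

prologue: push r0 → mem[0xd9]=0xbe, sp=0xd9
prologue: push r1 → mem[0xd8]=0xa7, sp=0xd8
prologue: push r2 → mem[0xd7]=0x6a, sp=0xd7
body[0] add  r2, r1, r0 → r2=0x65
body[1] sub  r0, r2, #22 → r0=0x4f
body[2] xor  r1, r2, r0 → r1=0x2a
body[3] add  r0, r0, #46 → r0=0x7d
body[4] mov  r0, #0x60 → r0=0x60
body[5] mov  r3, #0x52 → r3=0x52
epilogue: pop r2=0x6a, sp=0xd8
epilogue: pop r1=0xa7, sp=0xd9
epilogue: pop r0=0xbe, sp=0xda
r0: callee-saved, written=True
r1: callee-saved, written=True
r2: callee-saved, written=True
r3: caller-saved, written=True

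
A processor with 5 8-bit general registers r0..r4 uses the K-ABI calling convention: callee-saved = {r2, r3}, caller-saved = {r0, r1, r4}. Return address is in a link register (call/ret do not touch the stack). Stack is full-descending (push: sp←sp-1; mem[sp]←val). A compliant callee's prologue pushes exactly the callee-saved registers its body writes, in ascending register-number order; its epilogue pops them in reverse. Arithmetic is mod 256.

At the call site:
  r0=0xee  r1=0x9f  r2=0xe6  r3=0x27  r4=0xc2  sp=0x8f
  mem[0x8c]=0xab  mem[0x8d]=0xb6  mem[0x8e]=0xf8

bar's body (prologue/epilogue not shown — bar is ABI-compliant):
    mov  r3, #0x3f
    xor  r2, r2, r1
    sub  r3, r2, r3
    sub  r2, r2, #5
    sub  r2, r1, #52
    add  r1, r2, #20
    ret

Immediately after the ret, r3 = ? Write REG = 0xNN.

REG = 0x27

prologue: push r2 -> mem[0x8e]=0xe6, sp=0x8e
prologue: push r3 -> mem[0x8d]=0x27, sp=0x8d
body[0] mov  r3, #0x3f -> r3=0x3f
body[1] xor  r2, r2, r1 -> r2=0x79
body[2] sub  r3, r2, r3 -> r3=0x3a
body[3] sub  r2, r2, #5 -> r2=0x74
body[4] sub  r2, r1, #52 -> r2=0x6b
body[5] add  r1, r2, #20 -> r1=0x7f
epilogue: pop r3=0x27, sp=0x8e
epilogue: pop r2=0xe6, sp=0x8f
r3 is callee-saved -> restored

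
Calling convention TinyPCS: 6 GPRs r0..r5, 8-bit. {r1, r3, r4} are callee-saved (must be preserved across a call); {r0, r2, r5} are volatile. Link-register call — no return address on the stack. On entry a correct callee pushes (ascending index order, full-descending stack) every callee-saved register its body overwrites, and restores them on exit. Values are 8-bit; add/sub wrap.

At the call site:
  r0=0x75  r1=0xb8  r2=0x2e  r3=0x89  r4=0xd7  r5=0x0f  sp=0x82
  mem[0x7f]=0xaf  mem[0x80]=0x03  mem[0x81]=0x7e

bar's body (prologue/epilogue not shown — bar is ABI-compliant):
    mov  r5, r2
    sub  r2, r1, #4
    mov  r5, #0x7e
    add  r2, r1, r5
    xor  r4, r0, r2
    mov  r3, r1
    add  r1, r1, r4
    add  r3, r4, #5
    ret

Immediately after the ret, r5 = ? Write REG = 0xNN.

prologue: push r1 → mem[0x81]=0xb8, sp=0x81
prologue: push r3 → mem[0x80]=0x89, sp=0x80
prologue: push r4 → mem[0x7f]=0xd7, sp=0x7f
body[0] mov  r5, r2 → r5=0x2e
body[1] sub  r2, r1, #4 → r2=0xb4
body[2] mov  r5, #0x7e → r5=0x7e
body[3] add  r2, r1, r5 → r2=0x36
body[4] xor  r4, r0, r2 → r4=0x43
body[5] mov  r3, r1 → r3=0xb8
body[6] add  r1, r1, r4 → r1=0xfb
body[7] add  r3, r4, #5 → r3=0x48
epilogue: pop r4=0xd7, sp=0x80
epilogue: pop r3=0x89, sp=0x81
epilogue: pop r1=0xb8, sp=0x82
r5 is caller-saved → body value

REG = 0x7e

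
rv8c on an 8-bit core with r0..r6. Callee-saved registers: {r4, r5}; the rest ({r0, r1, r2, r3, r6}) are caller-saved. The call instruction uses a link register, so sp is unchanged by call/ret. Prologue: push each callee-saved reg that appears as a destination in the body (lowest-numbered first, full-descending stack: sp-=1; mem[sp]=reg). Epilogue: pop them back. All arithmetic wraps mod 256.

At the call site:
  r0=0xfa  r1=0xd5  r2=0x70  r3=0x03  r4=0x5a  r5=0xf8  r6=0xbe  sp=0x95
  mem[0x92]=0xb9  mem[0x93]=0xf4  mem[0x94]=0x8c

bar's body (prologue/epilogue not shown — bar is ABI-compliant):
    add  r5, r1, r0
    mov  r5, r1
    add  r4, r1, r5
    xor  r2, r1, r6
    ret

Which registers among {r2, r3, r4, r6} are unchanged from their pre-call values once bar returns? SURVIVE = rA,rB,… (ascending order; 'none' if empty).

prologue: push r4 → mem[0x94]=0x5a, sp=0x94
prologue: push r5 → mem[0x93]=0xf8, sp=0x93
body[0] add  r5, r1, r0 → r5=0xcf
body[1] mov  r5, r1 → r5=0xd5
body[2] add  r4, r1, r5 → r4=0xaa
body[3] xor  r2, r1, r6 → r2=0x6b
epilogue: pop r5=0xf8, sp=0x94
epilogue: pop r4=0x5a, sp=0x95
r2: caller-saved, written=True
r3: caller-saved, written=False
r4: callee-saved, written=True
r6: caller-saved, written=False

SURVIVE = r3,r4,r6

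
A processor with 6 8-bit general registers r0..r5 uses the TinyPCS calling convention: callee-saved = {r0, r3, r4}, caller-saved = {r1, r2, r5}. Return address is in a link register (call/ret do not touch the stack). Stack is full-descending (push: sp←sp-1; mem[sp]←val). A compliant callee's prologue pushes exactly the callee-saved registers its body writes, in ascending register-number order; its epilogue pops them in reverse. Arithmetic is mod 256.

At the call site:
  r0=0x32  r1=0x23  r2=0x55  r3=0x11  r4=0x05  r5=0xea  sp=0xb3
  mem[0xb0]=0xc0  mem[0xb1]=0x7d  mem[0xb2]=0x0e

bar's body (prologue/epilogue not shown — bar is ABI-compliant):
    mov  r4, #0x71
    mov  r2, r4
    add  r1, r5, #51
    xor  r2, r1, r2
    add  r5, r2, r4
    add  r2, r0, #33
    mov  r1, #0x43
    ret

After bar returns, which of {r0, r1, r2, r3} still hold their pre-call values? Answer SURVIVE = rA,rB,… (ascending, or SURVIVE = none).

SURVIVE = r0,r3

prologue: push r4 -> mem[0xb2]=0x05, sp=0xb2
body[0] mov  r4, #0x71 -> r4=0x71
body[1] mov  r2, r4 -> r2=0x71
body[2] add  r1, r5, #51 -> r1=0x1d
body[3] xor  r2, r1, r2 -> r2=0x6c
body[4] add  r5, r2, r4 -> r5=0xdd
body[5] add  r2, r0, #33 -> r2=0x53
body[6] mov  r1, #0x43 -> r1=0x43
epilogue: pop r4=0x05, sp=0xb3
r0: callee-saved, written=False
r1: caller-saved, written=True
r2: caller-saved, written=True
r3: callee-saved, written=False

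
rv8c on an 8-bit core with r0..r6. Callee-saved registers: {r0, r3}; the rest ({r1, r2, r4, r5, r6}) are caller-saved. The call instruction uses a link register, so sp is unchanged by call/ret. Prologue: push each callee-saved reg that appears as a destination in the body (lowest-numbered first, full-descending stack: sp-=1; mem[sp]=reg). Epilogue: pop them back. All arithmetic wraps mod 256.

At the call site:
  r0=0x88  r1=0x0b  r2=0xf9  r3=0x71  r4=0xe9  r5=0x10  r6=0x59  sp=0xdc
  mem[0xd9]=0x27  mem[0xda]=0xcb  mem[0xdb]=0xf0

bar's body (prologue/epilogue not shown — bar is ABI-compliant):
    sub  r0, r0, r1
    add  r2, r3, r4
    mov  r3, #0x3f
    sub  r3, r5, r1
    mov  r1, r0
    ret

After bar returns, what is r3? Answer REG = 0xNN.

prologue: push r0 → mem[0xdb]=0x88, sp=0xdb
prologue: push r3 → mem[0xda]=0x71, sp=0xda
body[0] sub  r0, r0, r1 → r0=0x7d
body[1] add  r2, r3, r4 → r2=0x5a
body[2] mov  r3, #0x3f → r3=0x3f
body[3] sub  r3, r5, r1 → r3=0x05
body[4] mov  r1, r0 → r1=0x7d
epilogue: pop r3=0x71, sp=0xdb
epilogue: pop r0=0x88, sp=0xdc
r3 is callee-saved → restored

REG = 0x71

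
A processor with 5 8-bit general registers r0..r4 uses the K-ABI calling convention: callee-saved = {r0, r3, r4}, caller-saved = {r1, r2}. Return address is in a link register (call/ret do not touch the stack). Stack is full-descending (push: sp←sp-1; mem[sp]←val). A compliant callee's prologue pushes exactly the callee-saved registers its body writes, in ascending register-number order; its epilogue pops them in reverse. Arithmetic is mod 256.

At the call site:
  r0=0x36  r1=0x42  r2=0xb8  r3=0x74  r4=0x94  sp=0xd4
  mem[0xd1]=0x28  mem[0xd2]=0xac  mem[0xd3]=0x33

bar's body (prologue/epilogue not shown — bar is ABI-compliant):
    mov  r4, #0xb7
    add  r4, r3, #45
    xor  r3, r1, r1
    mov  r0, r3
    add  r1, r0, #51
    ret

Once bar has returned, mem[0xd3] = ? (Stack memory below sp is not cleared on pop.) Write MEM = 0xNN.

prologue: push r0 -> mem[0xd3]=0x36, sp=0xd3
prologue: push r3 -> mem[0xd2]=0x74, sp=0xd2
prologue: push r4 -> mem[0xd1]=0x94, sp=0xd1
body[0] mov  r4, #0xb7 -> r4=0xb7
body[1] add  r4, r3, #45 -> r4=0xa1
body[2] xor  r3, r1, r1 -> r3=0x00
body[3] mov  r0, r3 -> r0=0x00
body[4] add  r1, r0, #51 -> r1=0x33
epilogue: pop r4=0x94, sp=0xd2
epilogue: pop r3=0x74, sp=0xd3
epilogue: pop r0=0x36, sp=0xd4
prologue pushed ['r0', 'r3', 'r4'] at ['0xd3', '0xd2', '0xd1']

MEM = 0x36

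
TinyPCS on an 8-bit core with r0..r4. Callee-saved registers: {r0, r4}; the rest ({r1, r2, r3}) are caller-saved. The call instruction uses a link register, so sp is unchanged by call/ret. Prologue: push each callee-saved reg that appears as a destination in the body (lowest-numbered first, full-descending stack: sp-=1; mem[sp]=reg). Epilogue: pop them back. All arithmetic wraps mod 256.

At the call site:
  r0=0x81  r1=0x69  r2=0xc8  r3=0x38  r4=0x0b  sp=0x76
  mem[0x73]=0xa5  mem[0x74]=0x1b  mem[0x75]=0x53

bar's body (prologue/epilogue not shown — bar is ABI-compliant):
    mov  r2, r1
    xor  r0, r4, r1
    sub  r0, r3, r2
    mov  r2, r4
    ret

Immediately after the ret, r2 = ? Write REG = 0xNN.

REG = 0x0b

prologue: push r0 -> mem[0x75]=0x81, sp=0x75
body[0] mov  r2, r1 -> r2=0x69
body[1] xor  r0, r4, r1 -> r0=0x62
body[2] sub  r0, r3, r2 -> r0=0xcf
body[3] mov  r2, r4 -> r2=0x0b
epilogue: pop r0=0x81, sp=0x76
r2 is caller-saved -> body value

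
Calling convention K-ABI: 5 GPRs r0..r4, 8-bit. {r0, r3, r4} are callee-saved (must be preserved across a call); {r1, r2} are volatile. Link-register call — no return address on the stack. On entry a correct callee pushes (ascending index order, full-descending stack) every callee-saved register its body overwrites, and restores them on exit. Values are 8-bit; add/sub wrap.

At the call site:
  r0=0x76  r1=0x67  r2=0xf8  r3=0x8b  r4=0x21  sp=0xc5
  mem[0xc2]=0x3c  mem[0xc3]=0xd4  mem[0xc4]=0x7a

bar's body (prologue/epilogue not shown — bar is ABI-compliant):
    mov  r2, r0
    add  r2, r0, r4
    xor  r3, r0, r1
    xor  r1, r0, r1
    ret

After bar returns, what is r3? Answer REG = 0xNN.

REG = 0x8b

prologue: push r3 → mem[0xc4]=0x8b, sp=0xc4
body[0] mov  r2, r0 → r2=0x76
body[1] add  r2, r0, r4 → r2=0x97
body[2] xor  r3, r0, r1 → r3=0x11
body[3] xor  r1, r0, r1 → r1=0x11
epilogue: pop r3=0x8b, sp=0xc5
r3 is callee-saved → restored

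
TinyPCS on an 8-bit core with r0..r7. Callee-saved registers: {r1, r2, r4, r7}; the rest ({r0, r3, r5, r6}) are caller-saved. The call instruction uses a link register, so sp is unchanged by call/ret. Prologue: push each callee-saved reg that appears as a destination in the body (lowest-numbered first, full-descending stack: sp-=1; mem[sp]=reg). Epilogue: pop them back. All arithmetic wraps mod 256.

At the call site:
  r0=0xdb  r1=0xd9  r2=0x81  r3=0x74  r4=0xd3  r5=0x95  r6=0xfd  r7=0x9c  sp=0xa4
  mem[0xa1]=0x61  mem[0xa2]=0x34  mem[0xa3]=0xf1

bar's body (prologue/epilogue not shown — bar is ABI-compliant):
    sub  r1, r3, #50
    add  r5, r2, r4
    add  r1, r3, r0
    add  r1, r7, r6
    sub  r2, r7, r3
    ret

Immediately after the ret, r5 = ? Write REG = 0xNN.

prologue: push r1 → mem[0xa3]=0xd9, sp=0xa3
prologue: push r2 → mem[0xa2]=0x81, sp=0xa2
body[0] sub  r1, r3, #50 → r1=0x42
body[1] add  r5, r2, r4 → r5=0x54
body[2] add  r1, r3, r0 → r1=0x4f
body[3] add  r1, r7, r6 → r1=0x99
body[4] sub  r2, r7, r3 → r2=0x28
epilogue: pop r2=0x81, sp=0xa3
epilogue: pop r1=0xd9, sp=0xa4
r5 is caller-saved → body value

REG = 0x54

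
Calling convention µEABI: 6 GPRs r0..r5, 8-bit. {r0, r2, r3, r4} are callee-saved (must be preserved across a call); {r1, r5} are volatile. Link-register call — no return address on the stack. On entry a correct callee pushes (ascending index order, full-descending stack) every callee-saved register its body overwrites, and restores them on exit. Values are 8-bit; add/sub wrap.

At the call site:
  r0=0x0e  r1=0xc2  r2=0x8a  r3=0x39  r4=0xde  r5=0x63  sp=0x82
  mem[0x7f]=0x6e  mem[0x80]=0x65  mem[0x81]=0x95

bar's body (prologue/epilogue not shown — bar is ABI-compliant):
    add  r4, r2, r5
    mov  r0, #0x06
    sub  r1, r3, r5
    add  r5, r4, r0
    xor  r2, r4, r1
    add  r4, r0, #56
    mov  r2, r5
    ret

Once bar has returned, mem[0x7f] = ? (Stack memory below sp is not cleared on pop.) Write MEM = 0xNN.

prologue: push r0 -> mem[0x81]=0x0e, sp=0x81
prologue: push r2 -> mem[0x80]=0x8a, sp=0x80
prologue: push r4 -> mem[0x7f]=0xde, sp=0x7f
body[0] add  r4, r2, r5 -> r4=0xed
body[1] mov  r0, #0x06 -> r0=0x06
body[2] sub  r1, r3, r5 -> r1=0xd6
body[3] add  r5, r4, r0 -> r5=0xf3
body[4] xor  r2, r4, r1 -> r2=0x3b
body[5] add  r4, r0, #56 -> r4=0x3e
body[6] mov  r2, r5 -> r2=0xf3
epilogue: pop r4=0xde, sp=0x80
epilogue: pop r2=0x8a, sp=0x81
epilogue: pop r0=0x0e, sp=0x82
prologue pushed ['r0', 'r2', 'r4'] at ['0x81', '0x80', '0x7f']

MEM = 0xde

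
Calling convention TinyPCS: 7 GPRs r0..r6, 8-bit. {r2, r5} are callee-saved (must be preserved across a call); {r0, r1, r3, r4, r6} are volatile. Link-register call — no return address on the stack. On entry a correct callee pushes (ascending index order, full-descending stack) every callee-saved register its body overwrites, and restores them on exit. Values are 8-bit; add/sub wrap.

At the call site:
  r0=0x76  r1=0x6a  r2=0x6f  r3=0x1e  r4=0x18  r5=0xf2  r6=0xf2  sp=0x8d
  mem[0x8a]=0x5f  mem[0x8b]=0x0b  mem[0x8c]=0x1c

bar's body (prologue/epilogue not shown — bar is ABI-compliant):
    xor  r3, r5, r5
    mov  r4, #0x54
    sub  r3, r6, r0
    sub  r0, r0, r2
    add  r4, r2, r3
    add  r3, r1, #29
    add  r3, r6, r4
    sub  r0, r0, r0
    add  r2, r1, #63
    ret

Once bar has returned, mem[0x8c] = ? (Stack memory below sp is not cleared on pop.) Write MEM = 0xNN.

MEM = 0x6f

prologue: push r2 -> mem[0x8c]=0x6f, sp=0x8c
body[0] xor  r3, r5, r5 -> r3=0x00
body[1] mov  r4, #0x54 -> r4=0x54
body[2] sub  r3, r6, r0 -> r3=0x7c
body[3] sub  r0, r0, r2 -> r0=0x07
body[4] add  r4, r2, r3 -> r4=0xeb
body[5] add  r3, r1, #29 -> r3=0x87
body[6] add  r3, r6, r4 -> r3=0xdd
body[7] sub  r0, r0, r0 -> r0=0x00
body[8] add  r2, r1, #63 -> r2=0xa9
epilogue: pop r2=0x6f, sp=0x8d
prologue pushed ['r2'] at ['0x8c']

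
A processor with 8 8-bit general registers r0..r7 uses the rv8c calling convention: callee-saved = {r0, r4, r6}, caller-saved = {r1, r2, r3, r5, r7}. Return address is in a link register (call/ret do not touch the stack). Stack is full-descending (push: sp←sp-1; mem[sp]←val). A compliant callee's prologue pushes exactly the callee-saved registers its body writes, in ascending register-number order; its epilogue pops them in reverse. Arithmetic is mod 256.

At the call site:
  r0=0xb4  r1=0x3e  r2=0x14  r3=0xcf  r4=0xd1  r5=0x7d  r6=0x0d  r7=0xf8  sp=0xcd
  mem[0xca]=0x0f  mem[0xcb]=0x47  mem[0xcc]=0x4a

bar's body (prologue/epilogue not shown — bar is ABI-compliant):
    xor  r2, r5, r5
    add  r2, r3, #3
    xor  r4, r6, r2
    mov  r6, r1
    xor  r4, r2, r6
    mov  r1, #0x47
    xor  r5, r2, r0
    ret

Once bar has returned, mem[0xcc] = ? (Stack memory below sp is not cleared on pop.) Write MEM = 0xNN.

prologue: push r4 → mem[0xcc]=0xd1, sp=0xcc
prologue: push r6 → mem[0xcb]=0x0d, sp=0xcb
body[0] xor  r2, r5, r5 → r2=0x00
body[1] add  r2, r3, #3 → r2=0xd2
body[2] xor  r4, r6, r2 → r4=0xdf
body[3] mov  r6, r1 → r6=0x3e
body[4] xor  r4, r2, r6 → r4=0xec
body[5] mov  r1, #0x47 → r1=0x47
body[6] xor  r5, r2, r0 → r5=0x66
epilogue: pop r6=0x0d, sp=0xcc
epilogue: pop r4=0xd1, sp=0xcd
prologue pushed ['r4', 'r6'] at ['0xcc', '0xcb']

MEM = 0xd1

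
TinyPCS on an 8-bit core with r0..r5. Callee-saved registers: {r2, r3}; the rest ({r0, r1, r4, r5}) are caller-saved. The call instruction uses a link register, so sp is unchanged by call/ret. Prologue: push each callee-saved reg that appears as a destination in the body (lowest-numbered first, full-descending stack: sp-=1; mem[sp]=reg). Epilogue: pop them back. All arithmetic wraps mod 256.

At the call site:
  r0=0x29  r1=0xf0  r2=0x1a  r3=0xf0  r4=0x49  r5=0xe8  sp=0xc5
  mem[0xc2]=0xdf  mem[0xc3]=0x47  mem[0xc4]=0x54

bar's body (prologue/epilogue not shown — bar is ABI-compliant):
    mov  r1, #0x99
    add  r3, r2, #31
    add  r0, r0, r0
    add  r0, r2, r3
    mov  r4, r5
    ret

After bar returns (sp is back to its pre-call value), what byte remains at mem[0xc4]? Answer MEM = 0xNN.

MEM = 0xf0

prologue: push r3 -> mem[0xc4]=0xf0, sp=0xc4
body[0] mov  r1, #0x99 -> r1=0x99
body[1] add  r3, r2, #31 -> r3=0x39
body[2] add  r0, r0, r0 -> r0=0x52
body[3] add  r0, r2, r3 -> r0=0x53
body[4] mov  r4, r5 -> r4=0xe8
epilogue: pop r3=0xf0, sp=0xc5
prologue pushed ['r3'] at ['0xc4']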